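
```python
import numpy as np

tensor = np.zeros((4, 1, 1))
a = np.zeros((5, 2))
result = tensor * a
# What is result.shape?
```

(4, 5, 2)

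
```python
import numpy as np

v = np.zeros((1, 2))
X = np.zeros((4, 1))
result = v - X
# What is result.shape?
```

(4, 2)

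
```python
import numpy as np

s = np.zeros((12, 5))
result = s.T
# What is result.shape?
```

(5, 12)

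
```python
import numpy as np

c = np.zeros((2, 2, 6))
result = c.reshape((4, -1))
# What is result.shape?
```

(4, 6)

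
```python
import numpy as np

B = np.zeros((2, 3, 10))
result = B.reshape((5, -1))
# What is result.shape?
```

(5, 12)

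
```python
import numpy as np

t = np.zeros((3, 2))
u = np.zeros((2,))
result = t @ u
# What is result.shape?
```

(3,)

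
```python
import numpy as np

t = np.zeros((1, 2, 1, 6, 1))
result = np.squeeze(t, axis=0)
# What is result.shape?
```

(2, 1, 6, 1)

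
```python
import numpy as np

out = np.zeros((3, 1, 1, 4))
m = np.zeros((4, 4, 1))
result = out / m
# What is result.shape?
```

(3, 4, 4, 4)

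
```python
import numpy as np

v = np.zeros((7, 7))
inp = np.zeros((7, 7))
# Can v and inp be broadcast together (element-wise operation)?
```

Yes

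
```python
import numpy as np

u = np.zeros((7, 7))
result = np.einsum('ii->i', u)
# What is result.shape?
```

(7,)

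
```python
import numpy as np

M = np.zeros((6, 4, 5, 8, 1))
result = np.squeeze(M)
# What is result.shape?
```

(6, 4, 5, 8)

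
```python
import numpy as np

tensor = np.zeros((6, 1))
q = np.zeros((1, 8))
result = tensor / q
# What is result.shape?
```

(6, 8)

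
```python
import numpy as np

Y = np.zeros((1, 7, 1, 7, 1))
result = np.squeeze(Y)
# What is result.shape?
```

(7, 7)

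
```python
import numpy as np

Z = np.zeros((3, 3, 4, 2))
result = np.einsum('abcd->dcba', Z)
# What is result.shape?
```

(2, 4, 3, 3)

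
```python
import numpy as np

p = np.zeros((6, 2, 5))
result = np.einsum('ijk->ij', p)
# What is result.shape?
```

(6, 2)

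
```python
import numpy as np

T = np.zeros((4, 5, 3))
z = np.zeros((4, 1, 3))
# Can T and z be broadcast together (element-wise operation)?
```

Yes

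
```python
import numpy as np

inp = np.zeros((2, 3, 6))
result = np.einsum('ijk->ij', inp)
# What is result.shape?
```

(2, 3)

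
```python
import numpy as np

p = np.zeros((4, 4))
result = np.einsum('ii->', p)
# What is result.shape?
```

()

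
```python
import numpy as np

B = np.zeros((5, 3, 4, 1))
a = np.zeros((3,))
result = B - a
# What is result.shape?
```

(5, 3, 4, 3)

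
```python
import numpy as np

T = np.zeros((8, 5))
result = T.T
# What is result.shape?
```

(5, 8)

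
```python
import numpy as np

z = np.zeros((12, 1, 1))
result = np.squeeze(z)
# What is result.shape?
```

(12,)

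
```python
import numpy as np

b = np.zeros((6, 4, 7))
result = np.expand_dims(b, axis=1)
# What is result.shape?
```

(6, 1, 4, 7)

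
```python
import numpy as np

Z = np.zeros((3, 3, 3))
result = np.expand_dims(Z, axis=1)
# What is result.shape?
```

(3, 1, 3, 3)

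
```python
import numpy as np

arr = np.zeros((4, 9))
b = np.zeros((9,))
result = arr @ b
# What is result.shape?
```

(4,)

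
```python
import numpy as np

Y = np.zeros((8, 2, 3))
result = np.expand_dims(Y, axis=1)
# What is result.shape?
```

(8, 1, 2, 3)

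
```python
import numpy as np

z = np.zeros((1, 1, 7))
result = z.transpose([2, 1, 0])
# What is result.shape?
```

(7, 1, 1)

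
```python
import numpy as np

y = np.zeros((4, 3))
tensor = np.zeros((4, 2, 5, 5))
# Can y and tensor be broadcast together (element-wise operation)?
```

No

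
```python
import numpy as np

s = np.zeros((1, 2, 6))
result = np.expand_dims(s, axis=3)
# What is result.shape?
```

(1, 2, 6, 1)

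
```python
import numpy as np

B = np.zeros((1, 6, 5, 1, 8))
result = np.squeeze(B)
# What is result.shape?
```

(6, 5, 8)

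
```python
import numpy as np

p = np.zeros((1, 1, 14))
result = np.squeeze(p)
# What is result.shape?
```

(14,)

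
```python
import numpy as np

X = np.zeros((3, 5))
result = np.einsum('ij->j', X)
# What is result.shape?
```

(5,)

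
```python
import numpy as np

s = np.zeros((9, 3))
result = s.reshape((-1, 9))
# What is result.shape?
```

(3, 9)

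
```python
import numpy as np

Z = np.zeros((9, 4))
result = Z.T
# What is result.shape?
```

(4, 9)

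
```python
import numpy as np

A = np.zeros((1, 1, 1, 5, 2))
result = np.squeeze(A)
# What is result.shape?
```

(5, 2)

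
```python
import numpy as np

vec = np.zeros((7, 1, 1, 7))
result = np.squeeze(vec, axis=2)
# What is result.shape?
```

(7, 1, 7)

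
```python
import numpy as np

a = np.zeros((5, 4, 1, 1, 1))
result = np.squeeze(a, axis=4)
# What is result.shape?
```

(5, 4, 1, 1)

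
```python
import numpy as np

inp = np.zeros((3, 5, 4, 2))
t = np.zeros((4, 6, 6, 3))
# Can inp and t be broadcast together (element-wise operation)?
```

No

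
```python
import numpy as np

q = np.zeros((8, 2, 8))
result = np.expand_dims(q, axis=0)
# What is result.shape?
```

(1, 8, 2, 8)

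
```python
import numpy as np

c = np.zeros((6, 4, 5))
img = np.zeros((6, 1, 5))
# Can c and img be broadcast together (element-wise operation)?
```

Yes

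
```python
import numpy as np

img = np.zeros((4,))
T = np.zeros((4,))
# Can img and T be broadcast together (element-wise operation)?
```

Yes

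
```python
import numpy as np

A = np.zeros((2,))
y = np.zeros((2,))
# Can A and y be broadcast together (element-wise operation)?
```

Yes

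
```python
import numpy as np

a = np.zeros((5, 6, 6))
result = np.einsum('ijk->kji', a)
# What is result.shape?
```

(6, 6, 5)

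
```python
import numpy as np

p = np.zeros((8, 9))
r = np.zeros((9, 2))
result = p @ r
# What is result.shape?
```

(8, 2)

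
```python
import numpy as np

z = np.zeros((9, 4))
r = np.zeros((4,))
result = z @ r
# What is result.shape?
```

(9,)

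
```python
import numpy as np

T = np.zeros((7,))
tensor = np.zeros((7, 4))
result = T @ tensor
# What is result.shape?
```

(4,)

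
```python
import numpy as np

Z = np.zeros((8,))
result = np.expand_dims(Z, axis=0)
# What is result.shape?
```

(1, 8)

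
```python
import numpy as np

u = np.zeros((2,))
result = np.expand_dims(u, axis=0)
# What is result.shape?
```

(1, 2)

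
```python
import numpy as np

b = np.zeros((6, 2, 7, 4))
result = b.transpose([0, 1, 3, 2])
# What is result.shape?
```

(6, 2, 4, 7)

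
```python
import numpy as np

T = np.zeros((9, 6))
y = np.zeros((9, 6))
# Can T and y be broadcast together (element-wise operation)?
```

Yes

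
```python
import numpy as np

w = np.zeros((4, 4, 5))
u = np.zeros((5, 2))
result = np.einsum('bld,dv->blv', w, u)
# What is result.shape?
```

(4, 4, 2)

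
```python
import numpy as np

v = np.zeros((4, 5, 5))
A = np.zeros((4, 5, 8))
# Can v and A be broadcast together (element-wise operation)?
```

No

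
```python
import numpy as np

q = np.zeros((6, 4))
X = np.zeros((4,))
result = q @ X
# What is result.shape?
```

(6,)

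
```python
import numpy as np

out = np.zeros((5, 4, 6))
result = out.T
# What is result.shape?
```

(6, 4, 5)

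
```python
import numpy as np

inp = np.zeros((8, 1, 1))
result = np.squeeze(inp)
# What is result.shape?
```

(8,)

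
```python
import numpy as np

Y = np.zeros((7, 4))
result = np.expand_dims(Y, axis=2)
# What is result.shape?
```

(7, 4, 1)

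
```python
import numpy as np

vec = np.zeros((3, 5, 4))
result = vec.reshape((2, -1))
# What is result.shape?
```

(2, 30)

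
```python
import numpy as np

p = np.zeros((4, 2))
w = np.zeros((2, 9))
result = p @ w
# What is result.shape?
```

(4, 9)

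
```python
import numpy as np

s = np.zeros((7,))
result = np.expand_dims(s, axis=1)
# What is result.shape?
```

(7, 1)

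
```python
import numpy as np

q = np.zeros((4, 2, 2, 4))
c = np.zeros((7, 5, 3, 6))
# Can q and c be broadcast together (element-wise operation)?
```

No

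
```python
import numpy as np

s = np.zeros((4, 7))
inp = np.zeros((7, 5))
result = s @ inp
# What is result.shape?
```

(4, 5)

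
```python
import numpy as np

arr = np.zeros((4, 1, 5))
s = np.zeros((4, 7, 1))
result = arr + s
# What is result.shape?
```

(4, 7, 5)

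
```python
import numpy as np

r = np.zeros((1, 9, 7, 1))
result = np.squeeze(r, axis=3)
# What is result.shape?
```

(1, 9, 7)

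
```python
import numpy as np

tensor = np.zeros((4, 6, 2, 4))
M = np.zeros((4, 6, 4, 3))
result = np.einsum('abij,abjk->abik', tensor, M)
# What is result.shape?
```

(4, 6, 2, 3)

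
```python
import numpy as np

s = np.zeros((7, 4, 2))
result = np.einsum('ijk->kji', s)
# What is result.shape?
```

(2, 4, 7)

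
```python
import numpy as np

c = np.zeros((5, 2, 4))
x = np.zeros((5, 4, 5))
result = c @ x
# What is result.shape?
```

(5, 2, 5)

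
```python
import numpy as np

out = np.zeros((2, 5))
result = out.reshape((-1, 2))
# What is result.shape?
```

(5, 2)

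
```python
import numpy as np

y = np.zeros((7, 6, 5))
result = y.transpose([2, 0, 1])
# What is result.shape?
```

(5, 7, 6)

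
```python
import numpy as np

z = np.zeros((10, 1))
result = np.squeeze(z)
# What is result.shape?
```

(10,)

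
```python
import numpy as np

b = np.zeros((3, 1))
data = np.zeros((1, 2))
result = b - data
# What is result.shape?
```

(3, 2)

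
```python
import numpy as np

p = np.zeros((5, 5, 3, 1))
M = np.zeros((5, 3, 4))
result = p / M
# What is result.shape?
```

(5, 5, 3, 4)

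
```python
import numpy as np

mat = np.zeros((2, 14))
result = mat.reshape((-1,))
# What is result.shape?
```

(28,)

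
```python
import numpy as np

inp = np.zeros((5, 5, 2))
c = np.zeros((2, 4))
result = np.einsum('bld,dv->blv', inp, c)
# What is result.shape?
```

(5, 5, 4)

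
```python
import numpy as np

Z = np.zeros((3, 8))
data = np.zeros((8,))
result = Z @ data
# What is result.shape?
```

(3,)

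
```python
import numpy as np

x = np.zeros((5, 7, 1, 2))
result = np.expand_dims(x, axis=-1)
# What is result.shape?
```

(5, 7, 1, 2, 1)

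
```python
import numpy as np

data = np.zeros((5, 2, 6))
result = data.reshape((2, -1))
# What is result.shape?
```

(2, 30)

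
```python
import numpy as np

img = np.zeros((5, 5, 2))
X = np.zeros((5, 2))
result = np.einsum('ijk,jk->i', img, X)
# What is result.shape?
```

(5,)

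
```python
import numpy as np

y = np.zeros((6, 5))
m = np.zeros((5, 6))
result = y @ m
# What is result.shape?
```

(6, 6)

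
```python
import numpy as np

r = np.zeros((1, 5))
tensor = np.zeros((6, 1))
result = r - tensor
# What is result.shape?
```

(6, 5)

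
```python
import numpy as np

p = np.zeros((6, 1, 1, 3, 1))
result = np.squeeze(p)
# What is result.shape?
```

(6, 3)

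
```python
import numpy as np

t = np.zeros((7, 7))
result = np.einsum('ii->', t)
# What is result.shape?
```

()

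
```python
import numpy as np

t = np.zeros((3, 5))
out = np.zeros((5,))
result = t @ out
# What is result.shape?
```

(3,)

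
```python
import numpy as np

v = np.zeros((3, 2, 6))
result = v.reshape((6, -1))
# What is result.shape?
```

(6, 6)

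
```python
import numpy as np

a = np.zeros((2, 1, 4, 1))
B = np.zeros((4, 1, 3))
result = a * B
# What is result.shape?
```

(2, 4, 4, 3)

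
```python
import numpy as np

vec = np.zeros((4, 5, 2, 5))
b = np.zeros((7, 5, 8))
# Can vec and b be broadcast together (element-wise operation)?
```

No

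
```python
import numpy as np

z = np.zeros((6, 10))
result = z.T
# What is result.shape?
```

(10, 6)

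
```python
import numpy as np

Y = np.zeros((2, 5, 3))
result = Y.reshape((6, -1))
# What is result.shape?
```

(6, 5)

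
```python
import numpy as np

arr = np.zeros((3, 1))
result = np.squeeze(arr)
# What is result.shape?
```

(3,)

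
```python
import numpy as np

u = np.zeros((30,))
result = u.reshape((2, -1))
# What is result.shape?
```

(2, 15)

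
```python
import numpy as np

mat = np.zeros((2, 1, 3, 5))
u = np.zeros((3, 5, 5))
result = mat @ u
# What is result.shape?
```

(2, 3, 3, 5)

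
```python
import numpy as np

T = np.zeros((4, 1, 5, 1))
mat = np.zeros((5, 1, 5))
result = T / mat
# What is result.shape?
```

(4, 5, 5, 5)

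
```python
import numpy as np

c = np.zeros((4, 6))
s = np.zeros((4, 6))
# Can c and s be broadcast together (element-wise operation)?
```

Yes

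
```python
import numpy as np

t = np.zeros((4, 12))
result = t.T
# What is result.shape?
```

(12, 4)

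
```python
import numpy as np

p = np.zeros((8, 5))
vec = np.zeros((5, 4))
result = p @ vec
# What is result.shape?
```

(8, 4)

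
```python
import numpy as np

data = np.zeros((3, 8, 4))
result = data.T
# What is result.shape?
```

(4, 8, 3)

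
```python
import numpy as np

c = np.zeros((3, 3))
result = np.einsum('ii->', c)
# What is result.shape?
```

()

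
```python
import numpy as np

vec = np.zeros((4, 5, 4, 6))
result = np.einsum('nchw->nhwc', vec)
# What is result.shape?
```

(4, 4, 6, 5)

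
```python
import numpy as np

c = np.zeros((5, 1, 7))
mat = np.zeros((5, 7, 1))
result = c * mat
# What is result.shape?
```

(5, 7, 7)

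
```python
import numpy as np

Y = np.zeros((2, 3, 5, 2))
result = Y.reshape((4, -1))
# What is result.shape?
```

(4, 15)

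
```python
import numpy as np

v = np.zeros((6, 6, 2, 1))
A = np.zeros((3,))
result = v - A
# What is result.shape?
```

(6, 6, 2, 3)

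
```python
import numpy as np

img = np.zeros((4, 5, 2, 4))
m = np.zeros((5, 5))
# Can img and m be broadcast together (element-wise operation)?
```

No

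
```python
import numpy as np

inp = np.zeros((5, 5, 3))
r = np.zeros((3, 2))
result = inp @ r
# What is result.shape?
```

(5, 5, 2)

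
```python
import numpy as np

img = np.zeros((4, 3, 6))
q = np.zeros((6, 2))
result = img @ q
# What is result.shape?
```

(4, 3, 2)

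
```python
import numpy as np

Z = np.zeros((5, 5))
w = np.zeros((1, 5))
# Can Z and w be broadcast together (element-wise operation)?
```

Yes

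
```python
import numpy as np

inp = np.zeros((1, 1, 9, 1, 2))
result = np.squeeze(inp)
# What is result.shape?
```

(9, 2)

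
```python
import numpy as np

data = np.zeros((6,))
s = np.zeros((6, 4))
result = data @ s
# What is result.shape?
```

(4,)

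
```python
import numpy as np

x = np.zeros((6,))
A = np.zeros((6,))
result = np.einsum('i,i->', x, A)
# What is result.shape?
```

()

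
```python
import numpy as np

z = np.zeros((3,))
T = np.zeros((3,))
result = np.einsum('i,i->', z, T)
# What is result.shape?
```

()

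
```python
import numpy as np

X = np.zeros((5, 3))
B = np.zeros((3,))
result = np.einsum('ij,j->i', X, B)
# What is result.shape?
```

(5,)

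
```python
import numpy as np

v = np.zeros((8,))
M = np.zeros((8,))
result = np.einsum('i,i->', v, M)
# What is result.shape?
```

()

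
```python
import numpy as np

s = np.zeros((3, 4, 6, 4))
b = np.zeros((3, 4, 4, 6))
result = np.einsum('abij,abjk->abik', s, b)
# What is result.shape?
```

(3, 4, 6, 6)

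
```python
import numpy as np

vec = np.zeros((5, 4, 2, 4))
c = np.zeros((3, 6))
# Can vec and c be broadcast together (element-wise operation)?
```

No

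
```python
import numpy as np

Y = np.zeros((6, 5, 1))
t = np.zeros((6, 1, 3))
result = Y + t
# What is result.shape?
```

(6, 5, 3)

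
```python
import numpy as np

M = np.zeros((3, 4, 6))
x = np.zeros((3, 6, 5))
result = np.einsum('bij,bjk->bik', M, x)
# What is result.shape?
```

(3, 4, 5)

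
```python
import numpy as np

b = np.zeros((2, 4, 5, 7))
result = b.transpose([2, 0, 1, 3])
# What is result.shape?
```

(5, 2, 4, 7)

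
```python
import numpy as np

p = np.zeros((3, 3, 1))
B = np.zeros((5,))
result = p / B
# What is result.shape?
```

(3, 3, 5)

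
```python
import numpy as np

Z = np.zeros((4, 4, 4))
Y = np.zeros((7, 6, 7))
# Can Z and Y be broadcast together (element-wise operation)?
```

No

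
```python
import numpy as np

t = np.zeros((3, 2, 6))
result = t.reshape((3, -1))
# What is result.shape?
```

(3, 12)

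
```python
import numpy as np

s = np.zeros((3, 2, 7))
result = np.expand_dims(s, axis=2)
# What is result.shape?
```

(3, 2, 1, 7)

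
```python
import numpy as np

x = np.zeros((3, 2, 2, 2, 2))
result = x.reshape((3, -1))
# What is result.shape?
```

(3, 16)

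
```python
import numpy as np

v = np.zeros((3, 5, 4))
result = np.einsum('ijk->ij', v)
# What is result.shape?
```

(3, 5)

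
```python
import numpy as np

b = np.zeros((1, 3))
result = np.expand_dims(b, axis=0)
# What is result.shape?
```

(1, 1, 3)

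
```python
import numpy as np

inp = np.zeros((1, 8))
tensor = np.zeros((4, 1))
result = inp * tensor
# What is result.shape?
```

(4, 8)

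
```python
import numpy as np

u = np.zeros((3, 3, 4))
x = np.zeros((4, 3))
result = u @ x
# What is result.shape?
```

(3, 3, 3)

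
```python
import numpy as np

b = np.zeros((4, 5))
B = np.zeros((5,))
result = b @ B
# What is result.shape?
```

(4,)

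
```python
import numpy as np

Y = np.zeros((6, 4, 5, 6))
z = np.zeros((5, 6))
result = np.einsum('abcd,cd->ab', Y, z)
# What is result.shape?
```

(6, 4)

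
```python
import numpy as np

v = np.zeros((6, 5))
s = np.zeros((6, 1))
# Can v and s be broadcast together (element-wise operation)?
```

Yes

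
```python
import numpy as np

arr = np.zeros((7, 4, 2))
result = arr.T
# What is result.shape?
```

(2, 4, 7)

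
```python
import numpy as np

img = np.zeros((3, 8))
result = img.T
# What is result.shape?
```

(8, 3)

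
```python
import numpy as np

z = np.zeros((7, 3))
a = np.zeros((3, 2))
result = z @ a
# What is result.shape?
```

(7, 2)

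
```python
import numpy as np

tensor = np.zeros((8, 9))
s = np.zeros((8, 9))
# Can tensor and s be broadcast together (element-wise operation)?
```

Yes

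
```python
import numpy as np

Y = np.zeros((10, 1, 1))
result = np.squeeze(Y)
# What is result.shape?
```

(10,)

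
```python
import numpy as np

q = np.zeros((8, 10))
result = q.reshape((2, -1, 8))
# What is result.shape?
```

(2, 5, 8)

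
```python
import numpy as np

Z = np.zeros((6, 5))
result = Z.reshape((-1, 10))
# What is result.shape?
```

(3, 10)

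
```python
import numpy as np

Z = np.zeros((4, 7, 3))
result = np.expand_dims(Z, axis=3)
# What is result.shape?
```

(4, 7, 3, 1)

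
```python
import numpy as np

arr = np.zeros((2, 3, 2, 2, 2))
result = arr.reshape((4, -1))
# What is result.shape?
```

(4, 12)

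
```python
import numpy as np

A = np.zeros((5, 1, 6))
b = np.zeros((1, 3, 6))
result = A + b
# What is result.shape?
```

(5, 3, 6)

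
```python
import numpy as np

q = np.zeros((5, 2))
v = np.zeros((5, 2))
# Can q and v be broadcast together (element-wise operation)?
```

Yes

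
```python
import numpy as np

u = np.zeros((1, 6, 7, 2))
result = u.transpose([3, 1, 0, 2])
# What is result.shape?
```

(2, 6, 1, 7)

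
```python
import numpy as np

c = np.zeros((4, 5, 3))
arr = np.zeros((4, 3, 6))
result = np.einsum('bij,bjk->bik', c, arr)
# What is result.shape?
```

(4, 5, 6)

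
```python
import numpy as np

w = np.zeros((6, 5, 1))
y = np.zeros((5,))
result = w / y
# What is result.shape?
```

(6, 5, 5)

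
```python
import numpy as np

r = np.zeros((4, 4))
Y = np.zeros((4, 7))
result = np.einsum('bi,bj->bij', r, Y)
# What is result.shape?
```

(4, 4, 7)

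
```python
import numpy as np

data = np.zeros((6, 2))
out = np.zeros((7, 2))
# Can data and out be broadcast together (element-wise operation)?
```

No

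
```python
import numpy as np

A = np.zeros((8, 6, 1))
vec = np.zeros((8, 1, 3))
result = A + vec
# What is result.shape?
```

(8, 6, 3)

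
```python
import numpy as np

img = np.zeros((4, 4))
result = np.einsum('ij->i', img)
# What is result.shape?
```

(4,)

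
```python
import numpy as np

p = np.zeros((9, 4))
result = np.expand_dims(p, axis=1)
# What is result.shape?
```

(9, 1, 4)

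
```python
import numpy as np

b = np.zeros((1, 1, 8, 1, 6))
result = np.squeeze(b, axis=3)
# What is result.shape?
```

(1, 1, 8, 6)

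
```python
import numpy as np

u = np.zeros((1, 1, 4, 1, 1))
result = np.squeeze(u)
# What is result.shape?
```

(4,)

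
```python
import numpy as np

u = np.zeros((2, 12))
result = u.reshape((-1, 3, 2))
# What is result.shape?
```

(4, 3, 2)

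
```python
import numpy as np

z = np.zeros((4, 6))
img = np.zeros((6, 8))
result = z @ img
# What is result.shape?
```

(4, 8)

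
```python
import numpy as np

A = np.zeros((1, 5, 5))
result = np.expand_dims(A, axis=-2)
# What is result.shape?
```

(1, 5, 1, 5)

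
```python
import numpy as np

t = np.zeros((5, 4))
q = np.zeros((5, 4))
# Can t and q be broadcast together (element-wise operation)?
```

Yes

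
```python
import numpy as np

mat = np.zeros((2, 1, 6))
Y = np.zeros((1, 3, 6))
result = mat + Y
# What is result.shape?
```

(2, 3, 6)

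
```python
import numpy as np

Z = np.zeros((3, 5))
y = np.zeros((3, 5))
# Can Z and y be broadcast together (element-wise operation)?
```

Yes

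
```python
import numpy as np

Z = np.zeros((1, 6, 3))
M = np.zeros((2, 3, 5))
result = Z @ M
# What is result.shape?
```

(2, 6, 5)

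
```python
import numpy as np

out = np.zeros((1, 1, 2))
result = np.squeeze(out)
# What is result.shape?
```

(2,)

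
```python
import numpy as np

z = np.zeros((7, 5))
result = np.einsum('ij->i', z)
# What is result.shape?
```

(7,)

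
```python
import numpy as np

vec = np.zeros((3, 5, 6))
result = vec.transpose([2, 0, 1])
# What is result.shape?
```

(6, 3, 5)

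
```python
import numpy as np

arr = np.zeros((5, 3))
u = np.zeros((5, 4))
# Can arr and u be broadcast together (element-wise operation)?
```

No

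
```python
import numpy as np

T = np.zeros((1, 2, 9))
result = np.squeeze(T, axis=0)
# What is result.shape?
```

(2, 9)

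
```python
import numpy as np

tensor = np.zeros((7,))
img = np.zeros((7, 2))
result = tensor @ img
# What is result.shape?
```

(2,)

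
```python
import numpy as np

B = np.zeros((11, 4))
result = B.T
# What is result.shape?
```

(4, 11)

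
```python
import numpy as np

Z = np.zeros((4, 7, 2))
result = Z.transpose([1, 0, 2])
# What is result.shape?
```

(7, 4, 2)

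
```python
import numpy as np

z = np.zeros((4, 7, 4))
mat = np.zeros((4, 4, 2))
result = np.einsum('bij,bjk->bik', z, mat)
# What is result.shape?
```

(4, 7, 2)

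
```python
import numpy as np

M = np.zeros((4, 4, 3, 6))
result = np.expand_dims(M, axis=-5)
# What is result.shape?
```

(1, 4, 4, 3, 6)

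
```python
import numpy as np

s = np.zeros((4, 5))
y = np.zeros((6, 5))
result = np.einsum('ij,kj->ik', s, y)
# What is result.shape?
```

(4, 6)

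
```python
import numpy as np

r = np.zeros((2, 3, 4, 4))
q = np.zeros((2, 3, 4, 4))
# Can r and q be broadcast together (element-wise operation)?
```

Yes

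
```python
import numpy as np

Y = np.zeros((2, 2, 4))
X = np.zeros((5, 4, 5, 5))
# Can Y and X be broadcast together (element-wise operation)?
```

No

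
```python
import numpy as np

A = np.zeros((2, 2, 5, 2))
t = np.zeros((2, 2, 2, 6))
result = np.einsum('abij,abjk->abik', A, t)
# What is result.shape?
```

(2, 2, 5, 6)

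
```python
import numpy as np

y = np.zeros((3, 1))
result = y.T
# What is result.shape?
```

(1, 3)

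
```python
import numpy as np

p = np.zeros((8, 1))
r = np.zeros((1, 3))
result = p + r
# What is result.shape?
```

(8, 3)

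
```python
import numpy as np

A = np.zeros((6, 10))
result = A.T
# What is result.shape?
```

(10, 6)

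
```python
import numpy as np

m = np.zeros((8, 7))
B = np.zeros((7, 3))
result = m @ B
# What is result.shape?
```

(8, 3)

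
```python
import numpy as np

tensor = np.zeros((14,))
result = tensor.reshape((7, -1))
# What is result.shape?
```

(7, 2)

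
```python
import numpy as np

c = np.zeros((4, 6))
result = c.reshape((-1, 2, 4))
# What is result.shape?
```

(3, 2, 4)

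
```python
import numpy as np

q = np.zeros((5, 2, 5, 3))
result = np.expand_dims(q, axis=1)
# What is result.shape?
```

(5, 1, 2, 5, 3)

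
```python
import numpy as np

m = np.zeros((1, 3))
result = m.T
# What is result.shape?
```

(3, 1)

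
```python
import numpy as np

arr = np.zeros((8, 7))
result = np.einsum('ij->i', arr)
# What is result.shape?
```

(8,)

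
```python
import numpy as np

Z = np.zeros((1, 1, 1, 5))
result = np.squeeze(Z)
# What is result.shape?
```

(5,)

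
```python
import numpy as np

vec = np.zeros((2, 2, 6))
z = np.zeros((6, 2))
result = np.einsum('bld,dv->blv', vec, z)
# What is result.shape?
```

(2, 2, 2)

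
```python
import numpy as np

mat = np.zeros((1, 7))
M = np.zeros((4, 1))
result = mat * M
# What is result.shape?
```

(4, 7)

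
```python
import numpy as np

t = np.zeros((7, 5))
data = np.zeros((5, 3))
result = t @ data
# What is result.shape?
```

(7, 3)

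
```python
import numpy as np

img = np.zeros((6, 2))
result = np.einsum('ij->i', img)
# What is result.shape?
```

(6,)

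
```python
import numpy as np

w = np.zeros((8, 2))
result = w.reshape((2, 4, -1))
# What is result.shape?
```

(2, 4, 2)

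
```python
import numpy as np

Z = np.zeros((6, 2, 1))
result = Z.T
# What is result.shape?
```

(1, 2, 6)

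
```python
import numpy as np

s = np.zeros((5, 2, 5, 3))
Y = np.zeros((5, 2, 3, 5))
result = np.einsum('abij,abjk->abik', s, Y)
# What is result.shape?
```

(5, 2, 5, 5)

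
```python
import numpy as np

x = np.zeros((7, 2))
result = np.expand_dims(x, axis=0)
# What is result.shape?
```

(1, 7, 2)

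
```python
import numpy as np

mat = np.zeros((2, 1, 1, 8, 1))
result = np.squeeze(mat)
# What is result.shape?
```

(2, 8)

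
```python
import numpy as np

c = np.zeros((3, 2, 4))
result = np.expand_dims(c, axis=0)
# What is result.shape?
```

(1, 3, 2, 4)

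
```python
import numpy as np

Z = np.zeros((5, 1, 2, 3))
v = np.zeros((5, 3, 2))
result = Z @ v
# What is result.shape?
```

(5, 5, 2, 2)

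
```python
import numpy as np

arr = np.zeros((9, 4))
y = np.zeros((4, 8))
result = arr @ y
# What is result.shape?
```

(9, 8)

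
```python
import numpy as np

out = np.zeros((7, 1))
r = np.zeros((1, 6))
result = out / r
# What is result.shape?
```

(7, 6)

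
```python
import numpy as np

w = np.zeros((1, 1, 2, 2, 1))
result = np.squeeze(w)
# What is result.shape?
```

(2, 2)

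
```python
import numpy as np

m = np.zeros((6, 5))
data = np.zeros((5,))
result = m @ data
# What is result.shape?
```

(6,)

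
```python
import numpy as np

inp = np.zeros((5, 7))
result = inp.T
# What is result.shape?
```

(7, 5)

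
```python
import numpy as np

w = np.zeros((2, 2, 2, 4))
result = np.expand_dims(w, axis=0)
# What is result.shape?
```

(1, 2, 2, 2, 4)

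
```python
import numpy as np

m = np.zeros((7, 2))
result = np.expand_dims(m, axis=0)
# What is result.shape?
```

(1, 7, 2)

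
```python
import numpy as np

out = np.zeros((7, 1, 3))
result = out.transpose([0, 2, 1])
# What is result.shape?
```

(7, 3, 1)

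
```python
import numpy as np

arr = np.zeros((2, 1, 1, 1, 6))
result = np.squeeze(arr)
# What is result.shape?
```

(2, 6)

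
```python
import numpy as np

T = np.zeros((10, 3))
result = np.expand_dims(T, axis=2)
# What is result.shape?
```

(10, 3, 1)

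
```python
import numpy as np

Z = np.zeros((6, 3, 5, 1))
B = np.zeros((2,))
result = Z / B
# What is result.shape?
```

(6, 3, 5, 2)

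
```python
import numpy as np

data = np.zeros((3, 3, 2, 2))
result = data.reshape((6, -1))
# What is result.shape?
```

(6, 6)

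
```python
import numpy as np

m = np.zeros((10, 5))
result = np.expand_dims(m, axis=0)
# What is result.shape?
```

(1, 10, 5)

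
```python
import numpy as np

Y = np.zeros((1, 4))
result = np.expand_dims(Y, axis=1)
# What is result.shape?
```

(1, 1, 4)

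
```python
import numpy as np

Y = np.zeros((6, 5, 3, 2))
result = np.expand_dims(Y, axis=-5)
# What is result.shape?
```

(1, 6, 5, 3, 2)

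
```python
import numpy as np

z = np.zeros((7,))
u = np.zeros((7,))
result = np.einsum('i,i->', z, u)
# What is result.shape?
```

()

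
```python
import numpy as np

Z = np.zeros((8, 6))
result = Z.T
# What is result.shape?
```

(6, 8)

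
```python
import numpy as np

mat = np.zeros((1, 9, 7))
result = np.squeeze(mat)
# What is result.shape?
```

(9, 7)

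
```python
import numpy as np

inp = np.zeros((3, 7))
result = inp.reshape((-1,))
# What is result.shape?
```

(21,)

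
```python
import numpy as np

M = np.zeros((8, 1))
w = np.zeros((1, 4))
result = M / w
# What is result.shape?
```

(8, 4)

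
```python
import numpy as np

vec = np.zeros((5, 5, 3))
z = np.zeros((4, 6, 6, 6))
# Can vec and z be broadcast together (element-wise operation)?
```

No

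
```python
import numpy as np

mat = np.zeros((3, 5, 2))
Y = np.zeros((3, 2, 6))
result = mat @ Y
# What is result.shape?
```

(3, 5, 6)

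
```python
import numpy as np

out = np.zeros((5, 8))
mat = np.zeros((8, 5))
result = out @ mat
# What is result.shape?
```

(5, 5)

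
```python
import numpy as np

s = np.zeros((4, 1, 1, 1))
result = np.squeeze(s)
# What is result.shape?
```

(4,)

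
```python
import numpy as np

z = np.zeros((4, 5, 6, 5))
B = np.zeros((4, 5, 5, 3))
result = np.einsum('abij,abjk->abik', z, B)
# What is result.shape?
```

(4, 5, 6, 3)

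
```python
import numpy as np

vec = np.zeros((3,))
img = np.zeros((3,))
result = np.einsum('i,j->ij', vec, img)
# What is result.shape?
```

(3, 3)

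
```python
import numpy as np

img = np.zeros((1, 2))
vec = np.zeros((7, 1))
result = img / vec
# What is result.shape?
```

(7, 2)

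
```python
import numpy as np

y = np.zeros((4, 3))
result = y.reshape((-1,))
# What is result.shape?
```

(12,)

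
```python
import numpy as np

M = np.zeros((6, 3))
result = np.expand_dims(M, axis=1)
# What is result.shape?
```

(6, 1, 3)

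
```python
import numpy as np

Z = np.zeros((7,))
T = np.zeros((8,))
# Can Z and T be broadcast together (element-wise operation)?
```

No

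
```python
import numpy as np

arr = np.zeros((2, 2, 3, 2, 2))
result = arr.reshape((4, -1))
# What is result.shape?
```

(4, 12)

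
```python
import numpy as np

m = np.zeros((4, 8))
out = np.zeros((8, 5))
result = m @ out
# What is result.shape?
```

(4, 5)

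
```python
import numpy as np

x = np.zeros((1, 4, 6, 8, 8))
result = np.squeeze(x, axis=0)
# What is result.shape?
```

(4, 6, 8, 8)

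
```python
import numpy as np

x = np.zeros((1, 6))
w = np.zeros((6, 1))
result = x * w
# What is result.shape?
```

(6, 6)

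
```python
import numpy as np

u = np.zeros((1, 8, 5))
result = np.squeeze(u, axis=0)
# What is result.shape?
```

(8, 5)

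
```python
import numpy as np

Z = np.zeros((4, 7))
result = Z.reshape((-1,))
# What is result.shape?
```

(28,)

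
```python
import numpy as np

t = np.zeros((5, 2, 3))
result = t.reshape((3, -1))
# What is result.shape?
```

(3, 10)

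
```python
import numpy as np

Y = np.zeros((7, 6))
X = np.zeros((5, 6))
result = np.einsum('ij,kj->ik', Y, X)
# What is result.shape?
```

(7, 5)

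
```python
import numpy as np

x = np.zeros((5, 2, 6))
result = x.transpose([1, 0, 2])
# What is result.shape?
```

(2, 5, 6)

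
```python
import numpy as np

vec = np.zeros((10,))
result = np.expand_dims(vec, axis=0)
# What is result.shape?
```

(1, 10)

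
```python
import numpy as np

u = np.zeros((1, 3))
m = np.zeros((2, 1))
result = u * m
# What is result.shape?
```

(2, 3)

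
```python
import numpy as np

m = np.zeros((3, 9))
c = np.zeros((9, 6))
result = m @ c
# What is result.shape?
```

(3, 6)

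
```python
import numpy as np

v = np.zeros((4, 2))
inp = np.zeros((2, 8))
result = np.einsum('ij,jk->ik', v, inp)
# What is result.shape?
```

(4, 8)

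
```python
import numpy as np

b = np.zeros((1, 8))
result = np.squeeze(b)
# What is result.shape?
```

(8,)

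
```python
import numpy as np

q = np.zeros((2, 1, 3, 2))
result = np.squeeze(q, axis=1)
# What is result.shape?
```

(2, 3, 2)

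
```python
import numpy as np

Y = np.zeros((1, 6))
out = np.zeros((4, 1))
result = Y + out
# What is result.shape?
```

(4, 6)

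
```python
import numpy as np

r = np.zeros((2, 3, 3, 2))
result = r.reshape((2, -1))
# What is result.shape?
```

(2, 18)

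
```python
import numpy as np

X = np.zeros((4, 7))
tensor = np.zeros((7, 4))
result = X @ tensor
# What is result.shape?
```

(4, 4)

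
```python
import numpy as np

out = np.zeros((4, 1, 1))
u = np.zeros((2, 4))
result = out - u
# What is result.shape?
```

(4, 2, 4)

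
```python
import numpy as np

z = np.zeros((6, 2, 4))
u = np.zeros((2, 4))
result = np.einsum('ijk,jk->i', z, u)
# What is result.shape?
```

(6,)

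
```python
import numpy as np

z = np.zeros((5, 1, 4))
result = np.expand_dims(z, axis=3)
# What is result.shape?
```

(5, 1, 4, 1)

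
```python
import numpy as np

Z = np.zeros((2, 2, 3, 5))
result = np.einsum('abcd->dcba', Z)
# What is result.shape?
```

(5, 3, 2, 2)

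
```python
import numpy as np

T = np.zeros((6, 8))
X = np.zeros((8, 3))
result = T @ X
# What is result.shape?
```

(6, 3)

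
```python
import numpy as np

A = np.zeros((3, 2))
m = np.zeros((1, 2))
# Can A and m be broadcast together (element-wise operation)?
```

Yes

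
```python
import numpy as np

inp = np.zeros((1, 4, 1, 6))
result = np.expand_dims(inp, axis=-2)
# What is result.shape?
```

(1, 4, 1, 1, 6)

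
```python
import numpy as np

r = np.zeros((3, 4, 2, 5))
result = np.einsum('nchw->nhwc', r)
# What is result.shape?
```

(3, 2, 5, 4)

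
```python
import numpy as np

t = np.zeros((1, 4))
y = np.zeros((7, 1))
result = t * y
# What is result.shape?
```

(7, 4)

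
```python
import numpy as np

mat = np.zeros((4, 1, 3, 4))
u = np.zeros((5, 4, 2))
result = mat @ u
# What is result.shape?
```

(4, 5, 3, 2)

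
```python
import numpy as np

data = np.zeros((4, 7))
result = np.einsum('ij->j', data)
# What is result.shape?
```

(7,)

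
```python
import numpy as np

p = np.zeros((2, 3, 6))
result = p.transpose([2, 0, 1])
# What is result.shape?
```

(6, 2, 3)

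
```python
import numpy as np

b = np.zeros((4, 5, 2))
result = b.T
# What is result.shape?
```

(2, 5, 4)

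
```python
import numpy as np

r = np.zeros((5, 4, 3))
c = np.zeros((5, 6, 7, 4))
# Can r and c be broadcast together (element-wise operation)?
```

No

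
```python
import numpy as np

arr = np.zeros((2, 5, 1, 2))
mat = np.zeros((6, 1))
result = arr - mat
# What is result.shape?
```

(2, 5, 6, 2)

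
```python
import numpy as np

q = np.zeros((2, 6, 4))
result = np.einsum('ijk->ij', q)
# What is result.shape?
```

(2, 6)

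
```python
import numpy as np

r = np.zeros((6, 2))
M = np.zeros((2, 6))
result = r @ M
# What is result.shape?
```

(6, 6)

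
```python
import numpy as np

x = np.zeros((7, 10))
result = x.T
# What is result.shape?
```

(10, 7)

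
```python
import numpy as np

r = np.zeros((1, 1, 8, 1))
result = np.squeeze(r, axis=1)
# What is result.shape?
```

(1, 8, 1)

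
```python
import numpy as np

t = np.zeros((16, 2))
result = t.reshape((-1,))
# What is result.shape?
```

(32,)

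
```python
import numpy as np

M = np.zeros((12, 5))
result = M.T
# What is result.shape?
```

(5, 12)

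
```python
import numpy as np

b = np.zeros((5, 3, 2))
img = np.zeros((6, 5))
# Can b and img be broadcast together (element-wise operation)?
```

No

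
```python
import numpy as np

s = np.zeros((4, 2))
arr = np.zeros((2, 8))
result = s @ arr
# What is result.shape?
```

(4, 8)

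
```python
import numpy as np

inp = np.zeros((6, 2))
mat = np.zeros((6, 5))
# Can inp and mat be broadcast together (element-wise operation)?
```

No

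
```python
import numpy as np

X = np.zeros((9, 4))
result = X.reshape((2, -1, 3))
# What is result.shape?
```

(2, 6, 3)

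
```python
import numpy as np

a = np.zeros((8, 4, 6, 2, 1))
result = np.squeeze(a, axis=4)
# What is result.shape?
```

(8, 4, 6, 2)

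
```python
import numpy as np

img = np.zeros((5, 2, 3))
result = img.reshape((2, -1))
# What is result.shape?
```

(2, 15)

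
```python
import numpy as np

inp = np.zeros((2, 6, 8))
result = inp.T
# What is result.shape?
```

(8, 6, 2)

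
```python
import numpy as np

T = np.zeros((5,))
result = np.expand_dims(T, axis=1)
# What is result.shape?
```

(5, 1)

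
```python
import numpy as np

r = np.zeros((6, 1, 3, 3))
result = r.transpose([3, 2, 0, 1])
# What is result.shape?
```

(3, 3, 6, 1)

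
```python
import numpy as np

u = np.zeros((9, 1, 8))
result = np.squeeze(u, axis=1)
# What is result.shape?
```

(9, 8)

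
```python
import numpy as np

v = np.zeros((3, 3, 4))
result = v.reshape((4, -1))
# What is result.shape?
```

(4, 9)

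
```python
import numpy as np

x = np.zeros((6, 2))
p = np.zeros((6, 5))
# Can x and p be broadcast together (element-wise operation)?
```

No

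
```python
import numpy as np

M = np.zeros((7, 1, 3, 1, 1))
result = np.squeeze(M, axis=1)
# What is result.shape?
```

(7, 3, 1, 1)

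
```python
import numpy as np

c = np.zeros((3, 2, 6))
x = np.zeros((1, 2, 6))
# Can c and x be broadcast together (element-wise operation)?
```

Yes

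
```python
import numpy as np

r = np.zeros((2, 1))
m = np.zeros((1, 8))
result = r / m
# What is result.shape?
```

(2, 8)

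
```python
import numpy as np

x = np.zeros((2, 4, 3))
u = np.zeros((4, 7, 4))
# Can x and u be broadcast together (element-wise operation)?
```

No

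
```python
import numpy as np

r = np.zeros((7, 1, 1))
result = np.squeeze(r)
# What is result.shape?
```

(7,)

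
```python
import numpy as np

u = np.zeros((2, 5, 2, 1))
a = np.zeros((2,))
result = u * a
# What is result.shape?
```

(2, 5, 2, 2)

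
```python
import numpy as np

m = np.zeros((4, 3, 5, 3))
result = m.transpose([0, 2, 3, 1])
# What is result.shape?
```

(4, 5, 3, 3)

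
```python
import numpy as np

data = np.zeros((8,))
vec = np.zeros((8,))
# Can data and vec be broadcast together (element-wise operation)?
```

Yes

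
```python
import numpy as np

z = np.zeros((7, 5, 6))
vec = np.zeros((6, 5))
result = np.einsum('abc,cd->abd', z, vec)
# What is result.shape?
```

(7, 5, 5)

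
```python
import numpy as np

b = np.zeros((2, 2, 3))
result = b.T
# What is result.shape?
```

(3, 2, 2)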